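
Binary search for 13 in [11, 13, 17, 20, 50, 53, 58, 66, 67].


Step 1: lo=0, hi=8, mid=4, val=50
Step 2: lo=0, hi=3, mid=1, val=13

Found at index 1


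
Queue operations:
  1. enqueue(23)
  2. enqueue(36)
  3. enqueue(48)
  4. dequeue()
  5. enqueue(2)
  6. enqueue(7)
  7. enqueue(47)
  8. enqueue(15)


enqueue(23) -> [23]
enqueue(36) -> [23, 36]
enqueue(48) -> [23, 36, 48]
dequeue()->23, [36, 48]
enqueue(2) -> [36, 48, 2]
enqueue(7) -> [36, 48, 2, 7]
enqueue(47) -> [36, 48, 2, 7, 47]
enqueue(15) -> [36, 48, 2, 7, 47, 15]

Final queue: [36, 48, 2, 7, 47, 15]


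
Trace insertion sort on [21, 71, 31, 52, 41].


Initial: [21, 71, 31, 52, 41]
Insert 71: [21, 71, 31, 52, 41]
Insert 31: [21, 31, 71, 52, 41]
Insert 52: [21, 31, 52, 71, 41]
Insert 41: [21, 31, 41, 52, 71]

Sorted: [21, 31, 41, 52, 71]


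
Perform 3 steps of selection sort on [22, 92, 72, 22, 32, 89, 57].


Initial: [22, 92, 72, 22, 32, 89, 57]
Step 1: min=22 at 0
  Swap: [22, 92, 72, 22, 32, 89, 57]
Step 2: min=22 at 3
  Swap: [22, 22, 72, 92, 32, 89, 57]
Step 3: min=32 at 4
  Swap: [22, 22, 32, 92, 72, 89, 57]

After 3 steps: [22, 22, 32, 92, 72, 89, 57]


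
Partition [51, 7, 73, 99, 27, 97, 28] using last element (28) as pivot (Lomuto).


Pivot: 28
  7 <= 28: swap -> [7, 51, 73, 99, 27, 97, 28]
  27 <= 28: swap -> [7, 27, 73, 99, 51, 97, 28]
Place pivot at 2: [7, 27, 28, 99, 51, 97, 73]

Partitioned: [7, 27, 28, 99, 51, 97, 73]


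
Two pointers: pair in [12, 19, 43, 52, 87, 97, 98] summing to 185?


lo=0(12)+hi=6(98)=110
lo=1(19)+hi=6(98)=117
lo=2(43)+hi=6(98)=141
lo=3(52)+hi=6(98)=150
lo=4(87)+hi=6(98)=185

Yes: 87+98=185


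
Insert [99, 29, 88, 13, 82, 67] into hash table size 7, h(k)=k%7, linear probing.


Insert 99: h=1 -> slot 1
Insert 29: h=1, 1 probes -> slot 2
Insert 88: h=4 -> slot 4
Insert 13: h=6 -> slot 6
Insert 82: h=5 -> slot 5
Insert 67: h=4, 3 probes -> slot 0

Table: [67, 99, 29, None, 88, 82, 13]


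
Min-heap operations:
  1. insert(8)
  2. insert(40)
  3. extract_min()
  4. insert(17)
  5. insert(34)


insert(8) -> [8]
insert(40) -> [8, 40]
extract_min()->8, [40]
insert(17) -> [17, 40]
insert(34) -> [17, 40, 34]

Final heap: [17, 40, 34]


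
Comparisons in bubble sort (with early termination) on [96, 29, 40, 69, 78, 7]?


Algorithm: bubble sort (with early termination)
Input: [96, 29, 40, 69, 78, 7]
Sorted: [7, 29, 40, 69, 78, 96]

15


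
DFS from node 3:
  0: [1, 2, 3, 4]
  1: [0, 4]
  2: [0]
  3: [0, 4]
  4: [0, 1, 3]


Visit 3, push [4, 0]
Visit 0, push [4, 2, 1]
Visit 1, push [4]
Visit 4, push []
Visit 2, push []

DFS order: [3, 0, 1, 4, 2]


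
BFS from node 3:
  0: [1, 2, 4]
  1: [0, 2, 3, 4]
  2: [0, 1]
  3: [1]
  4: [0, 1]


Visit 3, enqueue [1]
Visit 1, enqueue [0, 2, 4]
Visit 0, enqueue []
Visit 2, enqueue []
Visit 4, enqueue []

BFS order: [3, 1, 0, 2, 4]


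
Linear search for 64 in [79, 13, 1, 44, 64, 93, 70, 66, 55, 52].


i=0: 79!=64
i=1: 13!=64
i=2: 1!=64
i=3: 44!=64
i=4: 64==64 found!

Found at 4, 5 comps


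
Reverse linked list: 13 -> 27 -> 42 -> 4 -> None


Step 1: curr=13, set curr.next=prev(None) | reversed so far: 13
Step 2: curr=27, set curr.next=prev(13) | reversed so far: 27 -> 13
Step 3: curr=42, set curr.next=prev(27) | reversed so far: 42 -> 27 -> 13
Step 4: curr=4, set curr.next=prev(42) | reversed so far: 4 -> 42 -> 27 -> 13

4 -> 42 -> 27 -> 13 -> None


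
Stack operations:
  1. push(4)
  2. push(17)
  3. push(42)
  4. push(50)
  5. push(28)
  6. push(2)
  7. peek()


push(4) -> [4]
push(17) -> [4, 17]
push(42) -> [4, 17, 42]
push(50) -> [4, 17, 42, 50]
push(28) -> [4, 17, 42, 50, 28]
push(2) -> [4, 17, 42, 50, 28, 2]
peek()->2

Final stack: [4, 17, 42, 50, 28, 2]


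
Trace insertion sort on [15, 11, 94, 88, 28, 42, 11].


Initial: [15, 11, 94, 88, 28, 42, 11]
Insert 11: [11, 15, 94, 88, 28, 42, 11]
Insert 94: [11, 15, 94, 88, 28, 42, 11]
Insert 88: [11, 15, 88, 94, 28, 42, 11]
Insert 28: [11, 15, 28, 88, 94, 42, 11]
Insert 42: [11, 15, 28, 42, 88, 94, 11]
Insert 11: [11, 11, 15, 28, 42, 88, 94]

Sorted: [11, 11, 15, 28, 42, 88, 94]


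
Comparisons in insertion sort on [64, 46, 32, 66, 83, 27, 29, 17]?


Algorithm: insertion sort
Input: [64, 46, 32, 66, 83, 27, 29, 17]
Sorted: [17, 27, 29, 32, 46, 64, 66, 83]

23


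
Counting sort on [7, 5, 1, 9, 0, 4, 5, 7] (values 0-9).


Input: [7, 5, 1, 9, 0, 4, 5, 7]
Counts: [1, 1, 0, 0, 1, 2, 0, 2, 0, 1]

Sorted: [0, 1, 4, 5, 5, 7, 7, 9]


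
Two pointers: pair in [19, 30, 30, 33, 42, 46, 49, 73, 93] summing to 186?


lo=0(19)+hi=8(93)=112
lo=1(30)+hi=8(93)=123
lo=2(30)+hi=8(93)=123
lo=3(33)+hi=8(93)=126
lo=4(42)+hi=8(93)=135
lo=5(46)+hi=8(93)=139
lo=6(49)+hi=8(93)=142
lo=7(73)+hi=8(93)=166

No pair found


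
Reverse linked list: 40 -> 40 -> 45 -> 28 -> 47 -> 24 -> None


Step 1: curr=40, set curr.next=prev(None) | reversed so far: 40
Step 2: curr=40, set curr.next=prev(40) | reversed so far: 40 -> 40
Step 3: curr=45, set curr.next=prev(40) | reversed so far: 45 -> 40 -> 40
Step 4: curr=28, set curr.next=prev(45) | reversed so far: 28 -> 45 -> 40 -> 40
Step 5: curr=47, set curr.next=prev(28) | reversed so far: 47 -> 28 -> 45 -> 40 -> 40
Step 6: curr=24, set curr.next=prev(47) | reversed so far: 24 -> 47 -> 28 -> 45 -> 40 -> 40

24 -> 47 -> 28 -> 45 -> 40 -> 40 -> None


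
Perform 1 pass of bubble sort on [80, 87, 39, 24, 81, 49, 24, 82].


Initial: [80, 87, 39, 24, 81, 49, 24, 82]
Pass 1: [80, 39, 24, 81, 49, 24, 82, 87] (6 swaps)

After 1 pass: [80, 39, 24, 81, 49, 24, 82, 87]


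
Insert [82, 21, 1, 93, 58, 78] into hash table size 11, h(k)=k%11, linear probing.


Insert 82: h=5 -> slot 5
Insert 21: h=10 -> slot 10
Insert 1: h=1 -> slot 1
Insert 93: h=5, 1 probes -> slot 6
Insert 58: h=3 -> slot 3
Insert 78: h=1, 1 probes -> slot 2

Table: [None, 1, 78, 58, None, 82, 93, None, None, None, 21]


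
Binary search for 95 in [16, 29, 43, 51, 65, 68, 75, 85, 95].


Step 1: lo=0, hi=8, mid=4, val=65
Step 2: lo=5, hi=8, mid=6, val=75
Step 3: lo=7, hi=8, mid=7, val=85
Step 4: lo=8, hi=8, mid=8, val=95

Found at index 8


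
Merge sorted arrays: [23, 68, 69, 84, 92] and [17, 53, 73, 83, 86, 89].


Take 17 from B
Take 23 from A
Take 53 from B
Take 68 from A
Take 69 from A
Take 73 from B
Take 83 from B
Take 84 from A
Take 86 from B
Take 89 from B

Merged: [17, 23, 53, 68, 69, 73, 83, 84, 86, 89, 92]


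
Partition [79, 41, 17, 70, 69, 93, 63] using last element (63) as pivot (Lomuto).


Pivot: 63
  41 <= 63: swap -> [41, 79, 17, 70, 69, 93, 63]
  17 <= 63: swap -> [41, 17, 79, 70, 69, 93, 63]
Place pivot at 2: [41, 17, 63, 70, 69, 93, 79]

Partitioned: [41, 17, 63, 70, 69, 93, 79]


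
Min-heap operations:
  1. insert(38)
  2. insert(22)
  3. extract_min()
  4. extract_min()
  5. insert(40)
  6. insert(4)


insert(38) -> [38]
insert(22) -> [22, 38]
extract_min()->22, [38]
extract_min()->38, []
insert(40) -> [40]
insert(4) -> [4, 40]

Final heap: [4, 40]


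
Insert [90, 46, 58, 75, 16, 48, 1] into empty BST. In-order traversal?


Insert 90: root
Insert 46: L from 90
Insert 58: L from 90 -> R from 46
Insert 75: L from 90 -> R from 46 -> R from 58
Insert 16: L from 90 -> L from 46
Insert 48: L from 90 -> R from 46 -> L from 58
Insert 1: L from 90 -> L from 46 -> L from 16

In-order: [1, 16, 46, 48, 58, 75, 90]


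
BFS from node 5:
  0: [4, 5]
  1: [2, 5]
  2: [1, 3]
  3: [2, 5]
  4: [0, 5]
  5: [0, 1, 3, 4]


Visit 5, enqueue [0, 1, 3, 4]
Visit 0, enqueue []
Visit 1, enqueue [2]
Visit 3, enqueue []
Visit 4, enqueue []
Visit 2, enqueue []

BFS order: [5, 0, 1, 3, 4, 2]


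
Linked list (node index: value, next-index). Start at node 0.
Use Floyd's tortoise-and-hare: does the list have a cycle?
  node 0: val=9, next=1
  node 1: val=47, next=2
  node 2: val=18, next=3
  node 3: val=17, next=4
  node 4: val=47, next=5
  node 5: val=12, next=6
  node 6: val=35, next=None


Floyd's tortoise (slow, +1) and hare (fast, +2):
  init: slow=0, fast=0
  step 1: slow=1, fast=2
  step 2: slow=2, fast=4
  step 3: slow=3, fast=6
  step 4: fast -> None, no cycle

Cycle: no


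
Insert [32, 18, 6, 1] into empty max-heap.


Insert 32: [32]
Insert 18: [32, 18]
Insert 6: [32, 18, 6]
Insert 1: [32, 18, 6, 1]

Final heap: [32, 18, 6, 1]


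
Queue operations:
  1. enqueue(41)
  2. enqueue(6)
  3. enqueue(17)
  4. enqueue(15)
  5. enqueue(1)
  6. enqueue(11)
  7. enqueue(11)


enqueue(41) -> [41]
enqueue(6) -> [41, 6]
enqueue(17) -> [41, 6, 17]
enqueue(15) -> [41, 6, 17, 15]
enqueue(1) -> [41, 6, 17, 15, 1]
enqueue(11) -> [41, 6, 17, 15, 1, 11]
enqueue(11) -> [41, 6, 17, 15, 1, 11, 11]

Final queue: [41, 6, 17, 15, 1, 11, 11]


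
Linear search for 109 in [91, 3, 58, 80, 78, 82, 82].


i=0: 91!=109
i=1: 3!=109
i=2: 58!=109
i=3: 80!=109
i=4: 78!=109
i=5: 82!=109
i=6: 82!=109

Not found, 7 comps


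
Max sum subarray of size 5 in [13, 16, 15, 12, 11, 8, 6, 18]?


[0:5]: 67
[1:6]: 62
[2:7]: 52
[3:8]: 55

Max: 67 at [0:5]


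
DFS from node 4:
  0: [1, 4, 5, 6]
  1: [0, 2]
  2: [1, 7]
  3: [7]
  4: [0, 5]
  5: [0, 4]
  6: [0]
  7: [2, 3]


Visit 4, push [5, 0]
Visit 0, push [6, 5, 1]
Visit 1, push [2]
Visit 2, push [7]
Visit 7, push [3]
Visit 3, push []
Visit 5, push []
Visit 6, push []

DFS order: [4, 0, 1, 2, 7, 3, 5, 6]


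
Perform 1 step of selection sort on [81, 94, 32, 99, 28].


Initial: [81, 94, 32, 99, 28]
Step 1: min=28 at 4
  Swap: [28, 94, 32, 99, 81]

After 1 step: [28, 94, 32, 99, 81]


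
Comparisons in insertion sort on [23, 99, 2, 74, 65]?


Algorithm: insertion sort
Input: [23, 99, 2, 74, 65]
Sorted: [2, 23, 65, 74, 99]

8


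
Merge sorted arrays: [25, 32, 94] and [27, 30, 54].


Take 25 from A
Take 27 from B
Take 30 from B
Take 32 from A
Take 54 from B

Merged: [25, 27, 30, 32, 54, 94]


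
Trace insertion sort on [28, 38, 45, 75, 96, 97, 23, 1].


Initial: [28, 38, 45, 75, 96, 97, 23, 1]
Insert 38: [28, 38, 45, 75, 96, 97, 23, 1]
Insert 45: [28, 38, 45, 75, 96, 97, 23, 1]
Insert 75: [28, 38, 45, 75, 96, 97, 23, 1]
Insert 96: [28, 38, 45, 75, 96, 97, 23, 1]
Insert 97: [28, 38, 45, 75, 96, 97, 23, 1]
Insert 23: [23, 28, 38, 45, 75, 96, 97, 1]
Insert 1: [1, 23, 28, 38, 45, 75, 96, 97]

Sorted: [1, 23, 28, 38, 45, 75, 96, 97]


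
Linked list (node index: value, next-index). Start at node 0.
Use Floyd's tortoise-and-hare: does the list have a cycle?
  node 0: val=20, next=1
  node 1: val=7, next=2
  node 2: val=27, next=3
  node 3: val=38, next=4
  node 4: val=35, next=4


Floyd's tortoise (slow, +1) and hare (fast, +2):
  init: slow=0, fast=0
  step 1: slow=1, fast=2
  step 2: slow=2, fast=4
  step 3: slow=3, fast=4
  step 4: slow=4, fast=4
  slow == fast at node 4: cycle detected

Cycle: yes


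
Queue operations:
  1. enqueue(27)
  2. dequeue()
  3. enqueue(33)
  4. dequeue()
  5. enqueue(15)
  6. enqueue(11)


enqueue(27) -> [27]
dequeue()->27, []
enqueue(33) -> [33]
dequeue()->33, []
enqueue(15) -> [15]
enqueue(11) -> [15, 11]

Final queue: [15, 11]


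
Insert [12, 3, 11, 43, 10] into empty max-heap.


Insert 12: [12]
Insert 3: [12, 3]
Insert 11: [12, 3, 11]
Insert 43: [43, 12, 11, 3]
Insert 10: [43, 12, 11, 3, 10]

Final heap: [43, 12, 11, 3, 10]


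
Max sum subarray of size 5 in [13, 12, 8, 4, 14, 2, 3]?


[0:5]: 51
[1:6]: 40
[2:7]: 31

Max: 51 at [0:5]


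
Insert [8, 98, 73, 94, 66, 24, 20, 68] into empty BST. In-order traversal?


Insert 8: root
Insert 98: R from 8
Insert 73: R from 8 -> L from 98
Insert 94: R from 8 -> L from 98 -> R from 73
Insert 66: R from 8 -> L from 98 -> L from 73
Insert 24: R from 8 -> L from 98 -> L from 73 -> L from 66
Insert 20: R from 8 -> L from 98 -> L from 73 -> L from 66 -> L from 24
Insert 68: R from 8 -> L from 98 -> L from 73 -> R from 66

In-order: [8, 20, 24, 66, 68, 73, 94, 98]


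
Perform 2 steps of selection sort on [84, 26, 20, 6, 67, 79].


Initial: [84, 26, 20, 6, 67, 79]
Step 1: min=6 at 3
  Swap: [6, 26, 20, 84, 67, 79]
Step 2: min=20 at 2
  Swap: [6, 20, 26, 84, 67, 79]

After 2 steps: [6, 20, 26, 84, 67, 79]


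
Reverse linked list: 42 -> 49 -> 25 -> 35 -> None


Step 1: curr=42, set curr.next=prev(None) | reversed so far: 42
Step 2: curr=49, set curr.next=prev(42) | reversed so far: 49 -> 42
Step 3: curr=25, set curr.next=prev(49) | reversed so far: 25 -> 49 -> 42
Step 4: curr=35, set curr.next=prev(25) | reversed so far: 35 -> 25 -> 49 -> 42

35 -> 25 -> 49 -> 42 -> None


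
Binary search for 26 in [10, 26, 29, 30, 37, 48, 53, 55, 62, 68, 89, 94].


Step 1: lo=0, hi=11, mid=5, val=48
Step 2: lo=0, hi=4, mid=2, val=29
Step 3: lo=0, hi=1, mid=0, val=10
Step 4: lo=1, hi=1, mid=1, val=26

Found at index 1


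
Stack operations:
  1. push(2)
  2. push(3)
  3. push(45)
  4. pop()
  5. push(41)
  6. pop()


push(2) -> [2]
push(3) -> [2, 3]
push(45) -> [2, 3, 45]
pop()->45, [2, 3]
push(41) -> [2, 3, 41]
pop()->41, [2, 3]

Final stack: [2, 3]


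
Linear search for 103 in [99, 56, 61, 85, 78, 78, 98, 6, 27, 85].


i=0: 99!=103
i=1: 56!=103
i=2: 61!=103
i=3: 85!=103
i=4: 78!=103
i=5: 78!=103
i=6: 98!=103
i=7: 6!=103
i=8: 27!=103
i=9: 85!=103

Not found, 10 comps


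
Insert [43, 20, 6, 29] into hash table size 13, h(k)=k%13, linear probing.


Insert 43: h=4 -> slot 4
Insert 20: h=7 -> slot 7
Insert 6: h=6 -> slot 6
Insert 29: h=3 -> slot 3

Table: [None, None, None, 29, 43, None, 6, 20, None, None, None, None, None]


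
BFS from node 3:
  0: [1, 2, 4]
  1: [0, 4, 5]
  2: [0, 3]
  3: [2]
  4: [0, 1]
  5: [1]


Visit 3, enqueue [2]
Visit 2, enqueue [0]
Visit 0, enqueue [1, 4]
Visit 1, enqueue [5]
Visit 4, enqueue []
Visit 5, enqueue []

BFS order: [3, 2, 0, 1, 4, 5]


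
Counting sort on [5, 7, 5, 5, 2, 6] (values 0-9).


Input: [5, 7, 5, 5, 2, 6]
Counts: [0, 0, 1, 0, 0, 3, 1, 1, 0, 0]

Sorted: [2, 5, 5, 5, 6, 7]


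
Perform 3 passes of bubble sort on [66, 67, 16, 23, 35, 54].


Initial: [66, 67, 16, 23, 35, 54]
Pass 1: [66, 16, 23, 35, 54, 67] (4 swaps)
Pass 2: [16, 23, 35, 54, 66, 67] (4 swaps)
Pass 3: [16, 23, 35, 54, 66, 67] (0 swaps)

After 3 passes: [16, 23, 35, 54, 66, 67]


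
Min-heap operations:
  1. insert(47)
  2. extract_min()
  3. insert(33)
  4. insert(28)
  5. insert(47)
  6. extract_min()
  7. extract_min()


insert(47) -> [47]
extract_min()->47, []
insert(33) -> [33]
insert(28) -> [28, 33]
insert(47) -> [28, 33, 47]
extract_min()->28, [33, 47]
extract_min()->33, [47]

Final heap: [47]


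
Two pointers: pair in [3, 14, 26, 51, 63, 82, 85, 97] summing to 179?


lo=0(3)+hi=7(97)=100
lo=1(14)+hi=7(97)=111
lo=2(26)+hi=7(97)=123
lo=3(51)+hi=7(97)=148
lo=4(63)+hi=7(97)=160
lo=5(82)+hi=7(97)=179

Yes: 82+97=179


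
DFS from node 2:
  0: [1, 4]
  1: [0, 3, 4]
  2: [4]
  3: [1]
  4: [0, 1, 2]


Visit 2, push [4]
Visit 4, push [1, 0]
Visit 0, push [1]
Visit 1, push [3]
Visit 3, push []

DFS order: [2, 4, 0, 1, 3]


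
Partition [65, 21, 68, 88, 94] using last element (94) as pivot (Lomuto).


Pivot: 94
  65 <= 94: advance i (no swap)
  21 <= 94: advance i (no swap)
  68 <= 94: advance i (no swap)
  88 <= 94: advance i (no swap)
Place pivot at 4: [65, 21, 68, 88, 94]

Partitioned: [65, 21, 68, 88, 94]


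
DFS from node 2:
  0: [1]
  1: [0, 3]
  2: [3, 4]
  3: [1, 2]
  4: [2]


Visit 2, push [4, 3]
Visit 3, push [1]
Visit 1, push [0]
Visit 0, push []
Visit 4, push []

DFS order: [2, 3, 1, 0, 4]


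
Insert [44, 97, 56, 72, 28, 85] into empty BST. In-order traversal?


Insert 44: root
Insert 97: R from 44
Insert 56: R from 44 -> L from 97
Insert 72: R from 44 -> L from 97 -> R from 56
Insert 28: L from 44
Insert 85: R from 44 -> L from 97 -> R from 56 -> R from 72

In-order: [28, 44, 56, 72, 85, 97]


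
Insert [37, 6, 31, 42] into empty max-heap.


Insert 37: [37]
Insert 6: [37, 6]
Insert 31: [37, 6, 31]
Insert 42: [42, 37, 31, 6]

Final heap: [42, 37, 31, 6]


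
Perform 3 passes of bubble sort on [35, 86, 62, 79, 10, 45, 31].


Initial: [35, 86, 62, 79, 10, 45, 31]
Pass 1: [35, 62, 79, 10, 45, 31, 86] (5 swaps)
Pass 2: [35, 62, 10, 45, 31, 79, 86] (3 swaps)
Pass 3: [35, 10, 45, 31, 62, 79, 86] (3 swaps)

After 3 passes: [35, 10, 45, 31, 62, 79, 86]


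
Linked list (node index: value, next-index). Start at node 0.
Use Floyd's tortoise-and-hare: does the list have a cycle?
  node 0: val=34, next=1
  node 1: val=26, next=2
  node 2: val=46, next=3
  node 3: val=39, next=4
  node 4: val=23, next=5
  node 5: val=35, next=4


Floyd's tortoise (slow, +1) and hare (fast, +2):
  init: slow=0, fast=0
  step 1: slow=1, fast=2
  step 2: slow=2, fast=4
  step 3: slow=3, fast=4
  step 4: slow=4, fast=4
  slow == fast at node 4: cycle detected

Cycle: yes


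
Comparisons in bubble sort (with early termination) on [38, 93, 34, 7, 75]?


Algorithm: bubble sort (with early termination)
Input: [38, 93, 34, 7, 75]
Sorted: [7, 34, 38, 75, 93]

10


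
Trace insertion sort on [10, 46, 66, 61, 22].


Initial: [10, 46, 66, 61, 22]
Insert 46: [10, 46, 66, 61, 22]
Insert 66: [10, 46, 66, 61, 22]
Insert 61: [10, 46, 61, 66, 22]
Insert 22: [10, 22, 46, 61, 66]

Sorted: [10, 22, 46, 61, 66]


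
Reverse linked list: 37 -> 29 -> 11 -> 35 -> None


Step 1: curr=37, set curr.next=prev(None) | reversed so far: 37
Step 2: curr=29, set curr.next=prev(37) | reversed so far: 29 -> 37
Step 3: curr=11, set curr.next=prev(29) | reversed so far: 11 -> 29 -> 37
Step 4: curr=35, set curr.next=prev(11) | reversed so far: 35 -> 11 -> 29 -> 37

35 -> 11 -> 29 -> 37 -> None


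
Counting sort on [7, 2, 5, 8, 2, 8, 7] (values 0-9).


Input: [7, 2, 5, 8, 2, 8, 7]
Counts: [0, 0, 2, 0, 0, 1, 0, 2, 2, 0]

Sorted: [2, 2, 5, 7, 7, 8, 8]


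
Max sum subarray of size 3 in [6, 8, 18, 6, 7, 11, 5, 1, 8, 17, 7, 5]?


[0:3]: 32
[1:4]: 32
[2:5]: 31
[3:6]: 24
[4:7]: 23
[5:8]: 17
[6:9]: 14
[7:10]: 26
[8:11]: 32
[9:12]: 29

Max: 32 at [0:3]


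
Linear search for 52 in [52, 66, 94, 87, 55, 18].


i=0: 52==52 found!

Found at 0, 1 comps


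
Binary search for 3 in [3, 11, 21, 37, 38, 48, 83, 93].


Step 1: lo=0, hi=7, mid=3, val=37
Step 2: lo=0, hi=2, mid=1, val=11
Step 3: lo=0, hi=0, mid=0, val=3

Found at index 0


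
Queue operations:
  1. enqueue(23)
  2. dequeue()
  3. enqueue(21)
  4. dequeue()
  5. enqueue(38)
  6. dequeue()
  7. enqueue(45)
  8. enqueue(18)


enqueue(23) -> [23]
dequeue()->23, []
enqueue(21) -> [21]
dequeue()->21, []
enqueue(38) -> [38]
dequeue()->38, []
enqueue(45) -> [45]
enqueue(18) -> [45, 18]

Final queue: [45, 18]


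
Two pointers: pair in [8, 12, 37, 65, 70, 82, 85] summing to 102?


lo=0(8)+hi=6(85)=93
lo=1(12)+hi=6(85)=97
lo=2(37)+hi=6(85)=122
lo=2(37)+hi=5(82)=119
lo=2(37)+hi=4(70)=107
lo=2(37)+hi=3(65)=102

Yes: 37+65=102


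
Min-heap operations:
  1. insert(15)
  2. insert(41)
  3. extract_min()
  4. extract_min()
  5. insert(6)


insert(15) -> [15]
insert(41) -> [15, 41]
extract_min()->15, [41]
extract_min()->41, []
insert(6) -> [6]

Final heap: [6]


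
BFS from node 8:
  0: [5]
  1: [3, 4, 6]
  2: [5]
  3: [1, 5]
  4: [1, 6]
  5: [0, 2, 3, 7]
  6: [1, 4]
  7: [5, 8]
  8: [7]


Visit 8, enqueue [7]
Visit 7, enqueue [5]
Visit 5, enqueue [0, 2, 3]
Visit 0, enqueue []
Visit 2, enqueue []
Visit 3, enqueue [1]
Visit 1, enqueue [4, 6]
Visit 4, enqueue []
Visit 6, enqueue []

BFS order: [8, 7, 5, 0, 2, 3, 1, 4, 6]


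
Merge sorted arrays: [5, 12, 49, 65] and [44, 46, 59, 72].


Take 5 from A
Take 12 from A
Take 44 from B
Take 46 from B
Take 49 from A
Take 59 from B
Take 65 from A

Merged: [5, 12, 44, 46, 49, 59, 65, 72]


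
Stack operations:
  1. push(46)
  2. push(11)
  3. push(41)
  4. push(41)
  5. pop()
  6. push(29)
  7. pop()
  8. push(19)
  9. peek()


push(46) -> [46]
push(11) -> [46, 11]
push(41) -> [46, 11, 41]
push(41) -> [46, 11, 41, 41]
pop()->41, [46, 11, 41]
push(29) -> [46, 11, 41, 29]
pop()->29, [46, 11, 41]
push(19) -> [46, 11, 41, 19]
peek()->19

Final stack: [46, 11, 41, 19]


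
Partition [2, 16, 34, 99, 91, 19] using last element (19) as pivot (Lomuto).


Pivot: 19
  2 <= 19: advance i (no swap)
  16 <= 19: advance i (no swap)
Place pivot at 2: [2, 16, 19, 99, 91, 34]

Partitioned: [2, 16, 19, 99, 91, 34]


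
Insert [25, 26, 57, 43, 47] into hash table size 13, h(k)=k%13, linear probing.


Insert 25: h=12 -> slot 12
Insert 26: h=0 -> slot 0
Insert 57: h=5 -> slot 5
Insert 43: h=4 -> slot 4
Insert 47: h=8 -> slot 8

Table: [26, None, None, None, 43, 57, None, None, 47, None, None, None, 25]


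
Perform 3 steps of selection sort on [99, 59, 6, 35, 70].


Initial: [99, 59, 6, 35, 70]
Step 1: min=6 at 2
  Swap: [6, 59, 99, 35, 70]
Step 2: min=35 at 3
  Swap: [6, 35, 99, 59, 70]
Step 3: min=59 at 3
  Swap: [6, 35, 59, 99, 70]

After 3 steps: [6, 35, 59, 99, 70]


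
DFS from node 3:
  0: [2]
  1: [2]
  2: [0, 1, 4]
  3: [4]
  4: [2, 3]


Visit 3, push [4]
Visit 4, push [2]
Visit 2, push [1, 0]
Visit 0, push []
Visit 1, push []

DFS order: [3, 4, 2, 0, 1]


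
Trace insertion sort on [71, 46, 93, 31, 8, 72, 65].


Initial: [71, 46, 93, 31, 8, 72, 65]
Insert 46: [46, 71, 93, 31, 8, 72, 65]
Insert 93: [46, 71, 93, 31, 8, 72, 65]
Insert 31: [31, 46, 71, 93, 8, 72, 65]
Insert 8: [8, 31, 46, 71, 93, 72, 65]
Insert 72: [8, 31, 46, 71, 72, 93, 65]
Insert 65: [8, 31, 46, 65, 71, 72, 93]

Sorted: [8, 31, 46, 65, 71, 72, 93]


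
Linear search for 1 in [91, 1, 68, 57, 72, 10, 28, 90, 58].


i=0: 91!=1
i=1: 1==1 found!

Found at 1, 2 comps


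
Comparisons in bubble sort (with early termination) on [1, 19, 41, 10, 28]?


Algorithm: bubble sort (with early termination)
Input: [1, 19, 41, 10, 28]
Sorted: [1, 10, 19, 28, 41]

9


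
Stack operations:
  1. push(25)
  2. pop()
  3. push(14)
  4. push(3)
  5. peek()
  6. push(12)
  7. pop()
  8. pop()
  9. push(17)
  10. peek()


push(25) -> [25]
pop()->25, []
push(14) -> [14]
push(3) -> [14, 3]
peek()->3
push(12) -> [14, 3, 12]
pop()->12, [14, 3]
pop()->3, [14]
push(17) -> [14, 17]
peek()->17

Final stack: [14, 17]


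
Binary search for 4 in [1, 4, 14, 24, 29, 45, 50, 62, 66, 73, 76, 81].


Step 1: lo=0, hi=11, mid=5, val=45
Step 2: lo=0, hi=4, mid=2, val=14
Step 3: lo=0, hi=1, mid=0, val=1
Step 4: lo=1, hi=1, mid=1, val=4

Found at index 1


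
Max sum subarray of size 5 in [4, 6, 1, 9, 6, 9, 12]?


[0:5]: 26
[1:6]: 31
[2:7]: 37

Max: 37 at [2:7]


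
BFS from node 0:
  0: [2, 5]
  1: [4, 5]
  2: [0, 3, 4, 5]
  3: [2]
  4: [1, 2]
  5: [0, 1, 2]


Visit 0, enqueue [2, 5]
Visit 2, enqueue [3, 4]
Visit 5, enqueue [1]
Visit 3, enqueue []
Visit 4, enqueue []
Visit 1, enqueue []

BFS order: [0, 2, 5, 3, 4, 1]


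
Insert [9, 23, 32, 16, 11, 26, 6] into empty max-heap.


Insert 9: [9]
Insert 23: [23, 9]
Insert 32: [32, 9, 23]
Insert 16: [32, 16, 23, 9]
Insert 11: [32, 16, 23, 9, 11]
Insert 26: [32, 16, 26, 9, 11, 23]
Insert 6: [32, 16, 26, 9, 11, 23, 6]

Final heap: [32, 16, 26, 9, 11, 23, 6]


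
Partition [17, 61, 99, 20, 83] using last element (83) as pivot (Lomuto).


Pivot: 83
  17 <= 83: advance i (no swap)
  61 <= 83: advance i (no swap)
  20 <= 83: swap -> [17, 61, 20, 99, 83]
Place pivot at 3: [17, 61, 20, 83, 99]

Partitioned: [17, 61, 20, 83, 99]


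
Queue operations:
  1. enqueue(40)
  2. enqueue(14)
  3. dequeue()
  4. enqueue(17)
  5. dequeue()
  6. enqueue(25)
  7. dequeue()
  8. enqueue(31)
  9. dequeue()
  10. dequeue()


enqueue(40) -> [40]
enqueue(14) -> [40, 14]
dequeue()->40, [14]
enqueue(17) -> [14, 17]
dequeue()->14, [17]
enqueue(25) -> [17, 25]
dequeue()->17, [25]
enqueue(31) -> [25, 31]
dequeue()->25, [31]
dequeue()->31, []

Final queue: []


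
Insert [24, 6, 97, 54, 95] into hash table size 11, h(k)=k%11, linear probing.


Insert 24: h=2 -> slot 2
Insert 6: h=6 -> slot 6
Insert 97: h=9 -> slot 9
Insert 54: h=10 -> slot 10
Insert 95: h=7 -> slot 7

Table: [None, None, 24, None, None, None, 6, 95, None, 97, 54]


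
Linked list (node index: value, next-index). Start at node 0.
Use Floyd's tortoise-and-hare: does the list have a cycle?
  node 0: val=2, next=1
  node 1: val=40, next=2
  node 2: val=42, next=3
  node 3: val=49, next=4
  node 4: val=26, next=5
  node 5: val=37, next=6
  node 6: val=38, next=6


Floyd's tortoise (slow, +1) and hare (fast, +2):
  init: slow=0, fast=0
  step 1: slow=1, fast=2
  step 2: slow=2, fast=4
  step 3: slow=3, fast=6
  step 4: slow=4, fast=6
  step 5: slow=5, fast=6
  step 6: slow=6, fast=6
  slow == fast at node 6: cycle detected

Cycle: yes


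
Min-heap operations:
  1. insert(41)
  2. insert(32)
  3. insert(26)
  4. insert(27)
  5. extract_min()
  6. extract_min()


insert(41) -> [41]
insert(32) -> [32, 41]
insert(26) -> [26, 41, 32]
insert(27) -> [26, 27, 32, 41]
extract_min()->26, [27, 41, 32]
extract_min()->27, [32, 41]

Final heap: [32, 41]


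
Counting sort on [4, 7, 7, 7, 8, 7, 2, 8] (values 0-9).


Input: [4, 7, 7, 7, 8, 7, 2, 8]
Counts: [0, 0, 1, 0, 1, 0, 0, 4, 2, 0]

Sorted: [2, 4, 7, 7, 7, 7, 8, 8]


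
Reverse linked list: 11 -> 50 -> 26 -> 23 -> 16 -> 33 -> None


Step 1: curr=11, set curr.next=prev(None) | reversed so far: 11
Step 2: curr=50, set curr.next=prev(11) | reversed so far: 50 -> 11
Step 3: curr=26, set curr.next=prev(50) | reversed so far: 26 -> 50 -> 11
Step 4: curr=23, set curr.next=prev(26) | reversed so far: 23 -> 26 -> 50 -> 11
Step 5: curr=16, set curr.next=prev(23) | reversed so far: 16 -> 23 -> 26 -> 50 -> 11
Step 6: curr=33, set curr.next=prev(16) | reversed so far: 33 -> 16 -> 23 -> 26 -> 50 -> 11

33 -> 16 -> 23 -> 26 -> 50 -> 11 -> None


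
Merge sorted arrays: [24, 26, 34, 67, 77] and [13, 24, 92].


Take 13 from B
Take 24 from A
Take 24 from B
Take 26 from A
Take 34 from A
Take 67 from A
Take 77 from A

Merged: [13, 24, 24, 26, 34, 67, 77, 92]


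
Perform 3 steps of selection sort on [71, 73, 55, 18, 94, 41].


Initial: [71, 73, 55, 18, 94, 41]
Step 1: min=18 at 3
  Swap: [18, 73, 55, 71, 94, 41]
Step 2: min=41 at 5
  Swap: [18, 41, 55, 71, 94, 73]
Step 3: min=55 at 2
  Swap: [18, 41, 55, 71, 94, 73]

After 3 steps: [18, 41, 55, 71, 94, 73]


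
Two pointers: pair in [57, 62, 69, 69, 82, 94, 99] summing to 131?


lo=0(57)+hi=6(99)=156
lo=0(57)+hi=5(94)=151
lo=0(57)+hi=4(82)=139
lo=0(57)+hi=3(69)=126
lo=1(62)+hi=3(69)=131

Yes: 62+69=131


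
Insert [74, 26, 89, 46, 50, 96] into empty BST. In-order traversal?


Insert 74: root
Insert 26: L from 74
Insert 89: R from 74
Insert 46: L from 74 -> R from 26
Insert 50: L from 74 -> R from 26 -> R from 46
Insert 96: R from 74 -> R from 89

In-order: [26, 46, 50, 74, 89, 96]


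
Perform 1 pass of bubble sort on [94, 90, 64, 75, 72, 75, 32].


Initial: [94, 90, 64, 75, 72, 75, 32]
Pass 1: [90, 64, 75, 72, 75, 32, 94] (6 swaps)

After 1 pass: [90, 64, 75, 72, 75, 32, 94]


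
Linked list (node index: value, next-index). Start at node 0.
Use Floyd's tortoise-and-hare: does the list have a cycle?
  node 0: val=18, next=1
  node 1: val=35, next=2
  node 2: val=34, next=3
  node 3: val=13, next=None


Floyd's tortoise (slow, +1) and hare (fast, +2):
  init: slow=0, fast=0
  step 1: slow=1, fast=2
  step 2: fast 2->3->None, no cycle

Cycle: no


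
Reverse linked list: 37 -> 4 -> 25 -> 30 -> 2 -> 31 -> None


Step 1: curr=37, set curr.next=prev(None) | reversed so far: 37
Step 2: curr=4, set curr.next=prev(37) | reversed so far: 4 -> 37
Step 3: curr=25, set curr.next=prev(4) | reversed so far: 25 -> 4 -> 37
Step 4: curr=30, set curr.next=prev(25) | reversed so far: 30 -> 25 -> 4 -> 37
Step 5: curr=2, set curr.next=prev(30) | reversed so far: 2 -> 30 -> 25 -> 4 -> 37
Step 6: curr=31, set curr.next=prev(2) | reversed so far: 31 -> 2 -> 30 -> 25 -> 4 -> 37

31 -> 2 -> 30 -> 25 -> 4 -> 37 -> None


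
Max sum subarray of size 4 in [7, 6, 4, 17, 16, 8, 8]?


[0:4]: 34
[1:5]: 43
[2:6]: 45
[3:7]: 49

Max: 49 at [3:7]


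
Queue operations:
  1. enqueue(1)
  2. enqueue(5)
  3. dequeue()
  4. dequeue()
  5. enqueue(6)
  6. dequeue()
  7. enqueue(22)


enqueue(1) -> [1]
enqueue(5) -> [1, 5]
dequeue()->1, [5]
dequeue()->5, []
enqueue(6) -> [6]
dequeue()->6, []
enqueue(22) -> [22]

Final queue: [22]


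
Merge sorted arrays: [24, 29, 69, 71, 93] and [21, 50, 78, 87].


Take 21 from B
Take 24 from A
Take 29 from A
Take 50 from B
Take 69 from A
Take 71 from A
Take 78 from B
Take 87 from B

Merged: [21, 24, 29, 50, 69, 71, 78, 87, 93]


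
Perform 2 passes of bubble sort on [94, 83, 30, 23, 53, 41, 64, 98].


Initial: [94, 83, 30, 23, 53, 41, 64, 98]
Pass 1: [83, 30, 23, 53, 41, 64, 94, 98] (6 swaps)
Pass 2: [30, 23, 53, 41, 64, 83, 94, 98] (5 swaps)

After 2 passes: [30, 23, 53, 41, 64, 83, 94, 98]


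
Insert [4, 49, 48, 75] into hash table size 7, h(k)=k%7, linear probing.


Insert 4: h=4 -> slot 4
Insert 49: h=0 -> slot 0
Insert 48: h=6 -> slot 6
Insert 75: h=5 -> slot 5

Table: [49, None, None, None, 4, 75, 48]


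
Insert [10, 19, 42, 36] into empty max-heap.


Insert 10: [10]
Insert 19: [19, 10]
Insert 42: [42, 10, 19]
Insert 36: [42, 36, 19, 10]

Final heap: [42, 36, 19, 10]


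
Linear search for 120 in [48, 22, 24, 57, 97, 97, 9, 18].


i=0: 48!=120
i=1: 22!=120
i=2: 24!=120
i=3: 57!=120
i=4: 97!=120
i=5: 97!=120
i=6: 9!=120
i=7: 18!=120

Not found, 8 comps


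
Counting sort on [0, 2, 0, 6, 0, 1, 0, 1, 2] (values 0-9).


Input: [0, 2, 0, 6, 0, 1, 0, 1, 2]
Counts: [4, 2, 2, 0, 0, 0, 1, 0, 0, 0]

Sorted: [0, 0, 0, 0, 1, 1, 2, 2, 6]


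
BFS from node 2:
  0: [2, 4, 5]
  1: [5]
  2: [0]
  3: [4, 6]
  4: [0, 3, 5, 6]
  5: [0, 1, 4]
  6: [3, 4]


Visit 2, enqueue [0]
Visit 0, enqueue [4, 5]
Visit 4, enqueue [3, 6]
Visit 5, enqueue [1]
Visit 3, enqueue []
Visit 6, enqueue []
Visit 1, enqueue []

BFS order: [2, 0, 4, 5, 3, 6, 1]


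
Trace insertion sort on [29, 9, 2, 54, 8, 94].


Initial: [29, 9, 2, 54, 8, 94]
Insert 9: [9, 29, 2, 54, 8, 94]
Insert 2: [2, 9, 29, 54, 8, 94]
Insert 54: [2, 9, 29, 54, 8, 94]
Insert 8: [2, 8, 9, 29, 54, 94]
Insert 94: [2, 8, 9, 29, 54, 94]

Sorted: [2, 8, 9, 29, 54, 94]


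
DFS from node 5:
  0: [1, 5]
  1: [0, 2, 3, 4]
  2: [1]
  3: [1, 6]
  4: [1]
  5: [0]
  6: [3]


Visit 5, push [0]
Visit 0, push [1]
Visit 1, push [4, 3, 2]
Visit 2, push []
Visit 3, push [6]
Visit 6, push []
Visit 4, push []

DFS order: [5, 0, 1, 2, 3, 6, 4]


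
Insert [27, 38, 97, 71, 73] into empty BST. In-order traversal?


Insert 27: root
Insert 38: R from 27
Insert 97: R from 27 -> R from 38
Insert 71: R from 27 -> R from 38 -> L from 97
Insert 73: R from 27 -> R from 38 -> L from 97 -> R from 71

In-order: [27, 38, 71, 73, 97]


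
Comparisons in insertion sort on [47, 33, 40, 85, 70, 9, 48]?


Algorithm: insertion sort
Input: [47, 33, 40, 85, 70, 9, 48]
Sorted: [9, 33, 40, 47, 48, 70, 85]

14


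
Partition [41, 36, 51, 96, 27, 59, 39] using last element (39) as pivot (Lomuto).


Pivot: 39
  36 <= 39: swap -> [36, 41, 51, 96, 27, 59, 39]
  27 <= 39: swap -> [36, 27, 51, 96, 41, 59, 39]
Place pivot at 2: [36, 27, 39, 96, 41, 59, 51]

Partitioned: [36, 27, 39, 96, 41, 59, 51]


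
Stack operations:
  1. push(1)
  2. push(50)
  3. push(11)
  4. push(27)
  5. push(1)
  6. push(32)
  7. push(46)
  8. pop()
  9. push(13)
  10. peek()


push(1) -> [1]
push(50) -> [1, 50]
push(11) -> [1, 50, 11]
push(27) -> [1, 50, 11, 27]
push(1) -> [1, 50, 11, 27, 1]
push(32) -> [1, 50, 11, 27, 1, 32]
push(46) -> [1, 50, 11, 27, 1, 32, 46]
pop()->46, [1, 50, 11, 27, 1, 32]
push(13) -> [1, 50, 11, 27, 1, 32, 13]
peek()->13

Final stack: [1, 50, 11, 27, 1, 32, 13]


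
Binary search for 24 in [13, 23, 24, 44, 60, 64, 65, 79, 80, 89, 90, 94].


Step 1: lo=0, hi=11, mid=5, val=64
Step 2: lo=0, hi=4, mid=2, val=24

Found at index 2


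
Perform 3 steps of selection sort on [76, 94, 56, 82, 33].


Initial: [76, 94, 56, 82, 33]
Step 1: min=33 at 4
  Swap: [33, 94, 56, 82, 76]
Step 2: min=56 at 2
  Swap: [33, 56, 94, 82, 76]
Step 3: min=76 at 4
  Swap: [33, 56, 76, 82, 94]

After 3 steps: [33, 56, 76, 82, 94]


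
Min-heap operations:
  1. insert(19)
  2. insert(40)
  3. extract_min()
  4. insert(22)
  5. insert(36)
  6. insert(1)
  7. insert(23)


insert(19) -> [19]
insert(40) -> [19, 40]
extract_min()->19, [40]
insert(22) -> [22, 40]
insert(36) -> [22, 40, 36]
insert(1) -> [1, 22, 36, 40]
insert(23) -> [1, 22, 36, 40, 23]

Final heap: [1, 22, 36, 40, 23]


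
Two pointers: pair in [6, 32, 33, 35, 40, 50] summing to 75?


lo=0(6)+hi=5(50)=56
lo=1(32)+hi=5(50)=82
lo=1(32)+hi=4(40)=72
lo=2(33)+hi=4(40)=73
lo=3(35)+hi=4(40)=75

Yes: 35+40=75


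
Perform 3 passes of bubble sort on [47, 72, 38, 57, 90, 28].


Initial: [47, 72, 38, 57, 90, 28]
Pass 1: [47, 38, 57, 72, 28, 90] (3 swaps)
Pass 2: [38, 47, 57, 28, 72, 90] (2 swaps)
Pass 3: [38, 47, 28, 57, 72, 90] (1 swaps)

After 3 passes: [38, 47, 28, 57, 72, 90]


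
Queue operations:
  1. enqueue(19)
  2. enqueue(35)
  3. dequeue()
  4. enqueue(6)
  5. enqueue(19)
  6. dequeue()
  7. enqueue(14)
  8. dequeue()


enqueue(19) -> [19]
enqueue(35) -> [19, 35]
dequeue()->19, [35]
enqueue(6) -> [35, 6]
enqueue(19) -> [35, 6, 19]
dequeue()->35, [6, 19]
enqueue(14) -> [6, 19, 14]
dequeue()->6, [19, 14]

Final queue: [19, 14]


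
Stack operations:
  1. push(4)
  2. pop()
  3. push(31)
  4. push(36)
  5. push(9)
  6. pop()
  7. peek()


push(4) -> [4]
pop()->4, []
push(31) -> [31]
push(36) -> [31, 36]
push(9) -> [31, 36, 9]
pop()->9, [31, 36]
peek()->36

Final stack: [31, 36]


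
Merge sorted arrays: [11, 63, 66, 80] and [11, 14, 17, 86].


Take 11 from A
Take 11 from B
Take 14 from B
Take 17 from B
Take 63 from A
Take 66 from A
Take 80 from A

Merged: [11, 11, 14, 17, 63, 66, 80, 86]


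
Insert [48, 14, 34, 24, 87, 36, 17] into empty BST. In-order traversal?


Insert 48: root
Insert 14: L from 48
Insert 34: L from 48 -> R from 14
Insert 24: L from 48 -> R from 14 -> L from 34
Insert 87: R from 48
Insert 36: L from 48 -> R from 14 -> R from 34
Insert 17: L from 48 -> R from 14 -> L from 34 -> L from 24

In-order: [14, 17, 24, 34, 36, 48, 87]


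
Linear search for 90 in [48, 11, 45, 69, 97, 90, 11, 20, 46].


i=0: 48!=90
i=1: 11!=90
i=2: 45!=90
i=3: 69!=90
i=4: 97!=90
i=5: 90==90 found!

Found at 5, 6 comps


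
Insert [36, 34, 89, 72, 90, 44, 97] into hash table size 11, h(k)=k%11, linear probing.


Insert 36: h=3 -> slot 3
Insert 34: h=1 -> slot 1
Insert 89: h=1, 1 probes -> slot 2
Insert 72: h=6 -> slot 6
Insert 90: h=2, 2 probes -> slot 4
Insert 44: h=0 -> slot 0
Insert 97: h=9 -> slot 9

Table: [44, 34, 89, 36, 90, None, 72, None, None, 97, None]


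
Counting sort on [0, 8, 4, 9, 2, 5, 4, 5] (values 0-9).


Input: [0, 8, 4, 9, 2, 5, 4, 5]
Counts: [1, 0, 1, 0, 2, 2, 0, 0, 1, 1]

Sorted: [0, 2, 4, 4, 5, 5, 8, 9]


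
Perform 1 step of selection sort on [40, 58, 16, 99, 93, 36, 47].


Initial: [40, 58, 16, 99, 93, 36, 47]
Step 1: min=16 at 2
  Swap: [16, 58, 40, 99, 93, 36, 47]

After 1 step: [16, 58, 40, 99, 93, 36, 47]


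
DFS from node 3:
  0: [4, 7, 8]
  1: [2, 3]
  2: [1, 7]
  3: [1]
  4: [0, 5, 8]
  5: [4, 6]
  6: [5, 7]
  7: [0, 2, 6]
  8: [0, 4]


Visit 3, push [1]
Visit 1, push [2]
Visit 2, push [7]
Visit 7, push [6, 0]
Visit 0, push [8, 4]
Visit 4, push [8, 5]
Visit 5, push [6]
Visit 6, push []
Visit 8, push []

DFS order: [3, 1, 2, 7, 0, 4, 5, 6, 8]


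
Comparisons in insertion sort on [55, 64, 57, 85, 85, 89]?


Algorithm: insertion sort
Input: [55, 64, 57, 85, 85, 89]
Sorted: [55, 57, 64, 85, 85, 89]

6


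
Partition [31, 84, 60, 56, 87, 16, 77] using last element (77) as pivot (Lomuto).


Pivot: 77
  31 <= 77: advance i (no swap)
  60 <= 77: swap -> [31, 60, 84, 56, 87, 16, 77]
  56 <= 77: swap -> [31, 60, 56, 84, 87, 16, 77]
  16 <= 77: swap -> [31, 60, 56, 16, 87, 84, 77]
Place pivot at 4: [31, 60, 56, 16, 77, 84, 87]

Partitioned: [31, 60, 56, 16, 77, 84, 87]


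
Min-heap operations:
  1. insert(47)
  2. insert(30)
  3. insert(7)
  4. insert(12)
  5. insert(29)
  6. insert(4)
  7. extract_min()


insert(47) -> [47]
insert(30) -> [30, 47]
insert(7) -> [7, 47, 30]
insert(12) -> [7, 12, 30, 47]
insert(29) -> [7, 12, 30, 47, 29]
insert(4) -> [4, 12, 7, 47, 29, 30]
extract_min()->4, [7, 12, 30, 47, 29]

Final heap: [7, 12, 30, 47, 29]


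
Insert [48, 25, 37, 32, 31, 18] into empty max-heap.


Insert 48: [48]
Insert 25: [48, 25]
Insert 37: [48, 25, 37]
Insert 32: [48, 32, 37, 25]
Insert 31: [48, 32, 37, 25, 31]
Insert 18: [48, 32, 37, 25, 31, 18]

Final heap: [48, 32, 37, 25, 31, 18]


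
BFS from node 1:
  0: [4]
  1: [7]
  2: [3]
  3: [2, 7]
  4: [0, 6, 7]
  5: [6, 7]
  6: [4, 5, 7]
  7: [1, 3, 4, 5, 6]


Visit 1, enqueue [7]
Visit 7, enqueue [3, 4, 5, 6]
Visit 3, enqueue [2]
Visit 4, enqueue [0]
Visit 5, enqueue []
Visit 6, enqueue []
Visit 2, enqueue []
Visit 0, enqueue []

BFS order: [1, 7, 3, 4, 5, 6, 2, 0]


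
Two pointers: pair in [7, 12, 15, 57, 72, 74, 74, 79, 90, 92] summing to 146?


lo=0(7)+hi=9(92)=99
lo=1(12)+hi=9(92)=104
lo=2(15)+hi=9(92)=107
lo=3(57)+hi=9(92)=149
lo=3(57)+hi=8(90)=147
lo=3(57)+hi=7(79)=136
lo=4(72)+hi=7(79)=151
lo=4(72)+hi=6(74)=146

Yes: 72+74=146


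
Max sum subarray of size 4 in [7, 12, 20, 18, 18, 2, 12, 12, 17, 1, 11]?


[0:4]: 57
[1:5]: 68
[2:6]: 58
[3:7]: 50
[4:8]: 44
[5:9]: 43
[6:10]: 42
[7:11]: 41

Max: 68 at [1:5]


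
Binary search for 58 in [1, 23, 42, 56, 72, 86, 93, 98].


Step 1: lo=0, hi=7, mid=3, val=56
Step 2: lo=4, hi=7, mid=5, val=86
Step 3: lo=4, hi=4, mid=4, val=72

Not found


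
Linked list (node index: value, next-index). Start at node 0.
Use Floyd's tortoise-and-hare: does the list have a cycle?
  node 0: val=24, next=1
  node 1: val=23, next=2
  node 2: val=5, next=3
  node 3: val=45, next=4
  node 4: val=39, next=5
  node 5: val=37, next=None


Floyd's tortoise (slow, +1) and hare (fast, +2):
  init: slow=0, fast=0
  step 1: slow=1, fast=2
  step 2: slow=2, fast=4
  step 3: fast 4->5->None, no cycle

Cycle: no


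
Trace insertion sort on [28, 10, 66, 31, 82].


Initial: [28, 10, 66, 31, 82]
Insert 10: [10, 28, 66, 31, 82]
Insert 66: [10, 28, 66, 31, 82]
Insert 31: [10, 28, 31, 66, 82]
Insert 82: [10, 28, 31, 66, 82]

Sorted: [10, 28, 31, 66, 82]


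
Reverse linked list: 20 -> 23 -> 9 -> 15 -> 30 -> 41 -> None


Step 1: curr=20, set curr.next=prev(None) | reversed so far: 20
Step 2: curr=23, set curr.next=prev(20) | reversed so far: 23 -> 20
Step 3: curr=9, set curr.next=prev(23) | reversed so far: 9 -> 23 -> 20
Step 4: curr=15, set curr.next=prev(9) | reversed so far: 15 -> 9 -> 23 -> 20
Step 5: curr=30, set curr.next=prev(15) | reversed so far: 30 -> 15 -> 9 -> 23 -> 20
Step 6: curr=41, set curr.next=prev(30) | reversed so far: 41 -> 30 -> 15 -> 9 -> 23 -> 20

41 -> 30 -> 15 -> 9 -> 23 -> 20 -> None


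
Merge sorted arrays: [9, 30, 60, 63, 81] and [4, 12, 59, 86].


Take 4 from B
Take 9 from A
Take 12 from B
Take 30 from A
Take 59 from B
Take 60 from A
Take 63 from A
Take 81 from A

Merged: [4, 9, 12, 30, 59, 60, 63, 81, 86]


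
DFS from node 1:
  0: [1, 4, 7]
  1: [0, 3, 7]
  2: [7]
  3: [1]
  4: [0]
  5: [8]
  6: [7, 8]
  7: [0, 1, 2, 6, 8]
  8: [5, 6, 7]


Visit 1, push [7, 3, 0]
Visit 0, push [7, 4]
Visit 4, push []
Visit 7, push [8, 6, 2]
Visit 2, push []
Visit 6, push [8]
Visit 8, push [5]
Visit 5, push []
Visit 3, push []

DFS order: [1, 0, 4, 7, 2, 6, 8, 5, 3]


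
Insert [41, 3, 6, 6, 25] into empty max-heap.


Insert 41: [41]
Insert 3: [41, 3]
Insert 6: [41, 3, 6]
Insert 6: [41, 6, 6, 3]
Insert 25: [41, 25, 6, 3, 6]

Final heap: [41, 25, 6, 3, 6]


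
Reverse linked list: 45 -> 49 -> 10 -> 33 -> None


Step 1: curr=45, set curr.next=prev(None) | reversed so far: 45
Step 2: curr=49, set curr.next=prev(45) | reversed so far: 49 -> 45
Step 3: curr=10, set curr.next=prev(49) | reversed so far: 10 -> 49 -> 45
Step 4: curr=33, set curr.next=prev(10) | reversed so far: 33 -> 10 -> 49 -> 45

33 -> 10 -> 49 -> 45 -> None
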